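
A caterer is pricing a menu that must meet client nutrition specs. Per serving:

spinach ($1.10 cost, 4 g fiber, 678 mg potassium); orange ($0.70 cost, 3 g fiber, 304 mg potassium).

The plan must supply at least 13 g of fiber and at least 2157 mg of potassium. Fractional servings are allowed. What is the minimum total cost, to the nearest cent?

$3.55

At the optimum either one food covers both requirements or two foods hit both targets exactly; no other combination can be cheaper.
spinach only: max(13/4, 2157/678) = 3.25 servings → $3.58.
orange only: max(13/3, 2157/304) = 7.095 servings → $4.97.
spinach + orange with both tight: 3.079 servings and 0.2274 servings → $3.55.
The minimum over all feasible corners is $3.55.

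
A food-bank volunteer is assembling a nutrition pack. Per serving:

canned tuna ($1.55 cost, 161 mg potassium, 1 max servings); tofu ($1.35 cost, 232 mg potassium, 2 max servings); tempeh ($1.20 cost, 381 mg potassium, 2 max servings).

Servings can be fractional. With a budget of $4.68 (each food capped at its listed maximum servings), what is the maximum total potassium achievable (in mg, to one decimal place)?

1153.8 mg

Potassium per dollar: tempeh 317.5, tofu 171.9, canned tuna 103.9.
Take 2 servings of tempeh: spends $2.40, +762.0 mg potassium (running total 762.0 mg).
Take 1.689 servings of tofu: spends $2.28, +391.8 mg potassium (running total 1153.8 mg).
Filling greedily by potassium-per-dollar is optimal for one linear limit, giving 1153.8 mg.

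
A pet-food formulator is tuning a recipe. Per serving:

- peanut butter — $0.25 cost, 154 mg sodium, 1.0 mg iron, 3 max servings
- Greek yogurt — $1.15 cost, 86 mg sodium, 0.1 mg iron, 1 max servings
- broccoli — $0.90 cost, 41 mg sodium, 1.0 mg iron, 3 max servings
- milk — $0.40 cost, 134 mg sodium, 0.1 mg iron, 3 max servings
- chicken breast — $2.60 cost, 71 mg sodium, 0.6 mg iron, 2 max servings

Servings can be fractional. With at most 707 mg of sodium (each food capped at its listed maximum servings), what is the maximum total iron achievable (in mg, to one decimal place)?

Iron per mg sodium: broccoli 0.02439, chicken breast 0.008451, peanut butter 0.006494, Greek yogurt 0.001163, milk 0.0007463.
Take 3 servings of broccoli: uses 123 mg sodium, +3.0 mg iron (running total 3.0 mg).
Take 2 servings of chicken breast: uses 142 mg sodium, +1.2 mg iron (running total 4.2 mg).
Take 2.87 servings of peanut butter: uses 442 mg sodium, +2.9 mg iron (running total 7.1 mg).
Filling greedily by iron-per-mg sodium is optimal for one linear limit, giving 7.1 mg.

7.1 mg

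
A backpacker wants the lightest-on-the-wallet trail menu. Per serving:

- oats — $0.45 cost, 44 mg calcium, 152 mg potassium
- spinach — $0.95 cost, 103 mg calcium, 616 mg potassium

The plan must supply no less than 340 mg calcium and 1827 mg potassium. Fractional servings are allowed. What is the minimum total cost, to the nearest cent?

$3.14

A basic optimal solution has at most two foods positive. Try each food alone and each pair with both targets met exactly.
oats only: max(340/44, 1827/152) = 12.02 servings → $5.41.
spinach only: max(340/103, 1827/616) = 3.301 servings → $3.14.
oats + spinach with both tight: 1.857 servings and 2.508 servings → $3.22.
The minimum over all feasible corners is $3.14.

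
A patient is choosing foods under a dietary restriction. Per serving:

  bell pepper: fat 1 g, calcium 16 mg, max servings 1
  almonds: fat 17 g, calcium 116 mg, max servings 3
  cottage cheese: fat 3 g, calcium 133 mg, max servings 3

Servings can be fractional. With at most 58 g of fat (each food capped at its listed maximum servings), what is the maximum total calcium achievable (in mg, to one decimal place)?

742.5 mg

Calcium per g fat: cottage cheese 44.33, bell pepper 16, almonds 6.824.
Take 3 servings of cottage cheese: uses 9 g fat, +399.0 mg calcium (running total 399.0 mg).
Take 1 serving of bell pepper: uses 1 g fat, +16.0 mg calcium (running total 415.0 mg).
Take 2.824 servings of almonds: uses 48 g fat, +327.5 mg calcium (running total 742.5 mg).
Greedy by best ratio exhausts the fat allowance optimally: 742.5 mg.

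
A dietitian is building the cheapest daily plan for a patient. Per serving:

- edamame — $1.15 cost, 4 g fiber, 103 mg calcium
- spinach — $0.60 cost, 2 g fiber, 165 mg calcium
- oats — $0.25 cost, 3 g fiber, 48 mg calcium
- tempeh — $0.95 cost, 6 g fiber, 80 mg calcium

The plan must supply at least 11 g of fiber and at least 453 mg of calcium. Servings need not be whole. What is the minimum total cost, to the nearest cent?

For a min-cost LP with two ≥-constraints, a basic feasible solution has at most two positive variables.
edamame only: max(11/4, 453/103) = 4.398 servings → $5.06.
spinach only: max(11/2, 453/165) = 5.5 servings → $3.30.
oats only: max(11/3, 453/48) = 9.438 servings → $2.36.
tempeh only: max(11/6, 453/80) = 5.662 servings → $5.38.
edamame + spinach with both tight: 2.002 servings and 1.496 servings → $3.20.
edamame + oats: intersection lies outside the first quadrant.
edamame + tempeh: intersection lies outside the first quadrant.
spinach + oats with both tight: 2.083 servings and 2.278 servings → $1.82.
spinach + tempeh with both tight: 2.214 servings and 1.095 servings → $2.37.
oats + tempeh: the both-tight solution has a negative serving — not a feasible corner.
The minimum over all feasible corners is $1.82.

$1.82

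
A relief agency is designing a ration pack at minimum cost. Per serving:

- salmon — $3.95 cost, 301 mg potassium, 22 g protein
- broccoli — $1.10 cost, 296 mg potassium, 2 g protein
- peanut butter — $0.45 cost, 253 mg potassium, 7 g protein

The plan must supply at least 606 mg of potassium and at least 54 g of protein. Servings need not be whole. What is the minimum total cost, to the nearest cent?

$3.47

The cheapest plan sits at a corner of the feasible region — with two constraints it uses at most two foods.
salmon only: max(606/301, 54/22) = 2.455 servings → $9.70.
broccoli only: max(606/296, 54/2) = 27 servings → $29.70.
peanut butter only: max(606/253, 54/7) = 7.714 servings → $3.47.
salmon + broccoli with both targets exact would need a negative amount; discard.
salmon + peanut butter: the both-tight solution has a negative serving — not a feasible corner.
broccoli + peanut butter with both targets exact would need a negative amount; discard.
Cheapest feasible corner: $3.47.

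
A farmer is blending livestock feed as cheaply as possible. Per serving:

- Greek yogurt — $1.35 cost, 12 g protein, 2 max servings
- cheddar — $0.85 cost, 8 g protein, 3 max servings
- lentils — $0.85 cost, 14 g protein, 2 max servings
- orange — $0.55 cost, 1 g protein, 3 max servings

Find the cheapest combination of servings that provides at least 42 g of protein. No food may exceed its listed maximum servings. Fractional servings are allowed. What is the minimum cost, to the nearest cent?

Cost per g of protein: lentils $0.0607, cheddar $0.1062, Greek yogurt $0.1125, orange $0.5500.
Take 2 servings of lentils: +28.0 g protein for $1.70 (total $1.70, still need 14.0 g).
Take 1.75 servings of cheddar: +14.0 g protein for $1.49 (total $3.19, still need 0.0 g).
Greedy by cheapest-per-g is optimal for a single linear constraint, so the minimum cost is $3.19.

$3.19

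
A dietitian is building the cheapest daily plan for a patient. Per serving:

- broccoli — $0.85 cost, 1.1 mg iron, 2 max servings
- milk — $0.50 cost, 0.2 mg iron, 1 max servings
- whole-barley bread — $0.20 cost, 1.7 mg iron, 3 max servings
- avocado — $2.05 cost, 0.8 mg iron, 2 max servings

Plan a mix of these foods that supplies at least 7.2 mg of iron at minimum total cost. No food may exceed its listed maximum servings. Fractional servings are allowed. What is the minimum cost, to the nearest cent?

Cost per mg of iron: whole-barley bread $0.1176, broccoli $0.7727, milk $2.5000, avocado $2.5625.
Take 3 servings of whole-barley bread: +5.1 mg iron for $0.60 (total $0.60, still need 2.1 mg).
Take 1.909 servings of broccoli: +2.1 mg iron for $1.62 (total $2.22, still need 0.0 mg).
Filling from the cheapest source first is optimal under one linear minimum: $2.22.

$2.22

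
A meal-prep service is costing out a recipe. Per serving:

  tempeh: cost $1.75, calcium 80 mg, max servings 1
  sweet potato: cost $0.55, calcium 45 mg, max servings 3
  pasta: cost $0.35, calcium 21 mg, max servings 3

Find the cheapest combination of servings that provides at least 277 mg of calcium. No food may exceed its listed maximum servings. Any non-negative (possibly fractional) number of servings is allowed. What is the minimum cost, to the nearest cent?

$4.43

Cost per mg of calcium: sweet potato $0.0122, pasta $0.0167, tempeh $0.0219.
Take 3 servings of sweet potato: +135.0 mg calcium for $1.65 (total $1.65, still need 142.0 mg).
Take 3 servings of pasta: +63.0 mg calcium for $1.05 (total $2.70, still need 79.0 mg).
Take 0.9875 servings of tempeh: +79.0 mg calcium for $1.73 (total $4.43, still need 0.0 mg).
Greedy by cheapest-per-mg is optimal for a single linear constraint, so the minimum cost is $4.43.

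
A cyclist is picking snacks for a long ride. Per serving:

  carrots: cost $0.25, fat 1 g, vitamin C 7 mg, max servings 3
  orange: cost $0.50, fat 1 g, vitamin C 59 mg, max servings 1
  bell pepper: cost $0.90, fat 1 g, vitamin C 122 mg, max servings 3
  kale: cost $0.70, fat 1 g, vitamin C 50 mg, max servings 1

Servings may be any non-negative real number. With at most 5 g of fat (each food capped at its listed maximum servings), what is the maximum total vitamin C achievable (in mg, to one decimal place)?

475.0 mg

Vitamin C per g fat: bell pepper 122, orange 59, kale 50, carrots 7.
Take 3 servings of bell pepper: uses 3 g fat, +366.0 mg vitamin C (running total 366.0 mg).
Take 1 serving of orange: uses 1 g fat, +59.0 mg vitamin C (running total 425.0 mg).
Take 1 serving of kale: uses 1 g fat, +50.0 mg vitamin C (running total 475.0 mg).
Greedy by best ratio exhausts the fat allowance optimally: 475.0 mg.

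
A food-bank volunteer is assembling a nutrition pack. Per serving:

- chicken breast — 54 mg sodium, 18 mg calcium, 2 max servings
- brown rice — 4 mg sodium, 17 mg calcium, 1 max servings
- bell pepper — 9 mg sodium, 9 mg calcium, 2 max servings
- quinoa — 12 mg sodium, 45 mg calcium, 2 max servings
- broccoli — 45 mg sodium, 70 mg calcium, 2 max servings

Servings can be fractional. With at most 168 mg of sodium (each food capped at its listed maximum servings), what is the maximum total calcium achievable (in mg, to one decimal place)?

275.7 mg

Calcium per mg sodium: brown rice 4.25, quinoa 3.75, broccoli 1.556, bell pepper 1, chicken breast 0.3333.
Take 1 serving of brown rice: uses 4 mg sodium, +17.0 mg calcium (running total 17.0 mg).
Take 2 servings of quinoa: uses 24 mg sodium, +90.0 mg calcium (running total 107.0 mg).
Take 2 servings of broccoli: uses 90 mg sodium, +140.0 mg calcium (running total 247.0 mg).
Take 2 servings of bell pepper: uses 18 mg sodium, +18.0 mg calcium (running total 265.0 mg).
Take 0.5926 servings of chicken breast: uses 32 mg sodium, +10.7 mg calcium (running total 275.7 mg).
Filling greedily by calcium-per-mg sodium is optimal for one linear limit, giving 275.7 mg.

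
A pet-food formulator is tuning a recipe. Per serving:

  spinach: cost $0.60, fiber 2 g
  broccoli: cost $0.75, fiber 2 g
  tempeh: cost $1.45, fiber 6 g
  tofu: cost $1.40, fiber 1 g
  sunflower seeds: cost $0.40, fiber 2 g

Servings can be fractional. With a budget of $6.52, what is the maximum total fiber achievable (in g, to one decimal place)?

32.6 g

Fiber per dollar: sunflower seeds 5, tempeh 4.138, spinach 3.333, broccoli 2.667, tofu 0.7143.
With no serving limits, spend the whole cost allowance on sunflower seeds: $6.52 / $0.40 × 2 g = 32.6 g.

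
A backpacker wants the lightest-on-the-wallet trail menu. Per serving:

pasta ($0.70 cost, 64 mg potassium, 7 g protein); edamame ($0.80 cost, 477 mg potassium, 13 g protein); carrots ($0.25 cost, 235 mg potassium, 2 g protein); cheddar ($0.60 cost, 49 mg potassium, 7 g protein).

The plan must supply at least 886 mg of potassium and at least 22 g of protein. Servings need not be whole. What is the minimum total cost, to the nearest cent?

Minimising a linear cost over {potassium ≥ 886, protein ≥ 22, servings ≥ 0} — the optimum is at a vertex, using one or two foods.
pasta only: max(886/64, 22/7) = 13.84 servings → $9.69.
edamame only: max(886/477, 22/13) = 1.857 servings → $1.49.
carrots only: max(886/235, 22/2) = 11 servings → $2.75.
cheddar only: max(886/49, 22/7) = 18.08 servings → $10.85.
pasta + edamame with both targets exact would need a negative amount; discard.
pasta + carrots with both tight: 2.24 servings and 3.16 servings → $2.36.
pasta + cheddar: the both-tight solution has a negative serving — not a feasible corner.
edamame + carrots with both tight: 1.617 servings and 0.4874 servings → $1.42.
edamame + cheddar with both targets exact would need a negative amount; discard.
carrots + cheddar with both tight: 3.312 servings and 2.197 servings → $2.15.
Cheapest feasible corner: $1.42.

$1.42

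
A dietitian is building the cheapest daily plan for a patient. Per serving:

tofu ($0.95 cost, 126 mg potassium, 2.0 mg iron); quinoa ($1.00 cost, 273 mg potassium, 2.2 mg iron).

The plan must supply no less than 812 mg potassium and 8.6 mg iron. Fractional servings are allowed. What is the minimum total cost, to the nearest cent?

$3.91

At the optimum either one food covers both requirements or two foods hit both targets exactly; no other combination can be cheaper.
tofu only: max(812/126, 8.6/2.0) = 6.444 servings → $6.12.
quinoa only: max(812/273, 8.6/2.2) = 3.909 servings → $3.91.
tofu + quinoa with both tight: 2.089 servings and 2.01 servings → $3.99.
The minimum over all feasible corners is $3.91.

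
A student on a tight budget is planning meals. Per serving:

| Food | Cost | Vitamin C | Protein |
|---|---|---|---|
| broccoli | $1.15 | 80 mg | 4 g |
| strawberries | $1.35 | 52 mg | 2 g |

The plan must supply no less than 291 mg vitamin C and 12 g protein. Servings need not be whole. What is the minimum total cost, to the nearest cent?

A basic optimal solution has at most two foods positive. Try each food alone and each pair with both targets met exactly.
broccoli only: max(291/80, 12/4) = 3.638 servings → $4.18.
strawberries only: max(291/52, 12/2) = 6 servings → $8.10.
broccoli + strawberries with both tight: 0.875 servings and 4.25 servings → $6.74.
So the least-cost plan costs $4.18.

$4.18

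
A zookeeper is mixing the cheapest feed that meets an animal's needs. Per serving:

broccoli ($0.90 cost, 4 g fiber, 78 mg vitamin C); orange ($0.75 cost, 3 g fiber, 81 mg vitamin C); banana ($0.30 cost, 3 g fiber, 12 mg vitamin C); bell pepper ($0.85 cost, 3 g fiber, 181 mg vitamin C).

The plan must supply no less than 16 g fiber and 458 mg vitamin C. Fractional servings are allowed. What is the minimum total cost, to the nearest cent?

Two binding constraints pin down two serving amounts, so the optimal mix uses at most two foods. The candidates are each food alone (scaled to the tighter of fiber/vitamin C) and each pair with both constraints tight.
broccoli only: max(16/4, 458/78) = 5.872 servings → $5.28.
orange only: max(16/3, 458/81) = 5.654 servings → $4.24.
banana only: max(16/3, 458/12) = 38.17 servings → $11.45.
bell pepper only: max(16/3, 458/181) = 5.333 servings → $4.53.
broccoli + orange: the both-tight solution has a negative serving — not a feasible corner.
broccoli + banana: intersection lies outside the first quadrant.
broccoli + bell pepper with both tight: 3.106 servings and 1.192 servings → $3.81.
orange + banana with both targets exact would need a negative amount; discard.
orange + bell pepper with both tight: 5.073 servings and 0.26 servings → $4.03.
banana + bell pepper with both tight: 3.002 servings and 2.331 servings → $2.88.
The minimum over all feasible corners is $2.88.

$2.88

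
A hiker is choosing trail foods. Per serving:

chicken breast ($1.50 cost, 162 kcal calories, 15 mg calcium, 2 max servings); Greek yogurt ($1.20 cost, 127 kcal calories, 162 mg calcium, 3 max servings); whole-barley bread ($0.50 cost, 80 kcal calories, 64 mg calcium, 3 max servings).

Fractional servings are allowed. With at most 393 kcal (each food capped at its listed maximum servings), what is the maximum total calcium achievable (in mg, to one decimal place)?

Calcium per kcal: Greek yogurt 1.276, whole-barley bread 0.8, chicken breast 0.09259.
Take 3 servings of Greek yogurt: uses 381 kcal, +486.0 mg calcium (running total 486.0 mg).
Take 0.15 servings of whole-barley bread: uses 12 kcal, +9.6 mg calcium (running total 495.6 mg).
Filling greedily by calcium-per-kcal is optimal for one linear limit, giving 495.6 mg.

495.6 mg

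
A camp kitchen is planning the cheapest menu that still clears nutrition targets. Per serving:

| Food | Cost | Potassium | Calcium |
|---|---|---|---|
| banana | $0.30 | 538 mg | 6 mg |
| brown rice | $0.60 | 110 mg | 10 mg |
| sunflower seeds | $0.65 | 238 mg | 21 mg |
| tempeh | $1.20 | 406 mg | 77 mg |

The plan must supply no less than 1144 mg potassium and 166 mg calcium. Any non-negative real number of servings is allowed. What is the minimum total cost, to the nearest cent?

With two linear requirements the optimum uses one or two foods; enumerate the corners.
banana only: max(1144/538, 166/6) = 27.67 servings → $8.30.
brown rice only: max(1144/110, 166/10) = 16.6 servings → $9.96.
sunflower seeds only: max(1144/238, 166/21) = 7.905 servings → $5.14.
tempeh only: max(1144/406, 166/77) = 2.818 servings → $3.38.
banana + brown rice with both targets exact would need a negative amount; discard.
banana + sunflower seeds: intersection lies outside the first quadrant.
banana + tempeh with both tight: 0.5307 servings and 2.114 servings → $2.70.
brown rice + sunflower seeds: intersection lies outside the first quadrant.
brown rice + tempeh with both tight: 4.692 servings and 1.546 servings → $4.67.
sunflower seeds + tempeh with both tight: 2.111 servings and 1.58 servings → $3.27.
The minimum over all feasible corners is $2.70.

$2.70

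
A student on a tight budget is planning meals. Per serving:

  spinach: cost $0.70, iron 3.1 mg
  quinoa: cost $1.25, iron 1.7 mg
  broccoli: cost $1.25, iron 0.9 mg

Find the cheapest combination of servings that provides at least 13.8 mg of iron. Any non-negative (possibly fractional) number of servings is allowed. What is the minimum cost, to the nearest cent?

$3.12

Cost per mg of iron: spinach $0.2258, quinoa $0.7353, broccoli $1.3889.
With no serving limits, use only spinach: 13.8 mg / 3.1 mg = 4.452 servings × $0.70 = $3.12.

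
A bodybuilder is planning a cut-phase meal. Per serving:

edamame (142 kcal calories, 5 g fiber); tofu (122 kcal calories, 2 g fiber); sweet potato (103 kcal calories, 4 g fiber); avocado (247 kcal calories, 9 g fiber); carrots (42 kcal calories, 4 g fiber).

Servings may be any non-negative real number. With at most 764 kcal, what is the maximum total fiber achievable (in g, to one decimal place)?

72.8 g

Fiber per kcal: carrots 0.09524, sweet potato 0.03883, avocado 0.03644, edamame 0.03521, tofu 0.01639.
With no serving limits, spend the whole calories allowance on carrots: 764 kcal / 42 kcal × 4 g = 72.8 g.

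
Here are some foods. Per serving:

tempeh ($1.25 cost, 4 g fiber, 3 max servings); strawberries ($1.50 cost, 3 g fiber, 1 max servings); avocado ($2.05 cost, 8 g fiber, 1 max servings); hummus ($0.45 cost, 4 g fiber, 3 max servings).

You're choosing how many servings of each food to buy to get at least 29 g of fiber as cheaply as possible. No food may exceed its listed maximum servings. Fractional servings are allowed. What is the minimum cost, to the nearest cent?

$6.21

Cost per g of fiber: hummus $0.1125, avocado $0.2562, tempeh $0.3125, strawberries $0.5000.
Take 3 servings of hummus: +12.0 g fiber for $1.35 (total $1.35, still need 17.0 g).
Take 1 serving of avocado: +8.0 g fiber for $2.05 (total $3.40, still need 9.0 g).
Take 2.25 servings of tempeh: +9.0 g fiber for $2.81 (total $6.21, still need 0.0 g).
Greedy by cheapest-per-g is optimal for a single linear constraint, so the minimum cost is $6.21.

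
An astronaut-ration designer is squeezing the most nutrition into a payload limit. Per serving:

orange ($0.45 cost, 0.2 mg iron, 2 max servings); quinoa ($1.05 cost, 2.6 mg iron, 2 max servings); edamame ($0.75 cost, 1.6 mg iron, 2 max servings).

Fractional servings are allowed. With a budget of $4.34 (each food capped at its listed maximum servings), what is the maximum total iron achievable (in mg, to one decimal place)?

8.7 mg

Iron per dollar: quinoa 2.476, edamame 2.133, orange 0.4444.
Take 2 servings of quinoa: spends $2.10, +5.2 mg iron (running total 5.2 mg).
Take 2 servings of edamame: spends $1.50, +3.2 mg iron (running total 8.4 mg).
Take 1.644 servings of orange: spends $0.74, +0.3 mg iron (running total 8.7 mg).
Filling greedily by iron-per-dollar is optimal for one linear limit, giving 8.7 mg.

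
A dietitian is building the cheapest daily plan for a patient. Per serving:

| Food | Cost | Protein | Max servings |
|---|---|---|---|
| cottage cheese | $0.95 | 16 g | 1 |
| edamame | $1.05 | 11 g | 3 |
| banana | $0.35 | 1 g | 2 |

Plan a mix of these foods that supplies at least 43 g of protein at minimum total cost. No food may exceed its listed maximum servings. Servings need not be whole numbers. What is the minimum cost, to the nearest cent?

Cost per g of protein: cottage cheese $0.0594, edamame $0.0955, banana $0.3500.
Take 1 serving of cottage cheese: +16.0 g protein for $0.95 (total $0.95, still need 27.0 g).
Take 2.455 servings of edamame: +27.0 g protein for $2.58 (total $3.53, still need 0.0 g).
Greedy by cheapest-per-g is optimal for a single linear constraint, so the minimum cost is $3.53.

$3.53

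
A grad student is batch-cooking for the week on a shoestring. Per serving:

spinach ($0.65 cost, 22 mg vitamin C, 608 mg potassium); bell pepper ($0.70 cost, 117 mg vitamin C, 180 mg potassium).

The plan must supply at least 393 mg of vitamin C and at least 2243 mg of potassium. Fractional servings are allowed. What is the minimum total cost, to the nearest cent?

This is a tiny linear program; its minimum lies at a vertex of the feasible set. List the vertices and price them.
spinach only: max(393/22, 2243/608) = 17.86 servings → $11.61.
bell pepper only: max(393/117, 2243/180) = 12.46 servings → $8.72.
spinach + bell pepper with both tight: 2.854 servings and 2.822 servings → $3.83.
The minimum over all feasible corners is $3.83.

$3.83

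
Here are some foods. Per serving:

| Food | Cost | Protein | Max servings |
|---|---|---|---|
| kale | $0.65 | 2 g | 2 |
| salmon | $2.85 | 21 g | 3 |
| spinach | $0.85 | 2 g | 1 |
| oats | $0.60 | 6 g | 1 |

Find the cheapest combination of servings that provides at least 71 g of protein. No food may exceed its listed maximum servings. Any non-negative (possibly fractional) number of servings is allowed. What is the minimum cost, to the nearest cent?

$9.80

Cost per g of protein: oats $0.1000, salmon $0.1357, kale $0.3250, spinach $0.4250.
Take 1 serving of oats: +6.0 g protein for $0.60 (total $0.60, still need 65.0 g).
Take 3 servings of salmon: +63.0 g protein for $8.55 (total $9.15, still need 2.0 g).
Take 1 serving of kale: +2.0 g protein for $0.65 (total $9.80, still need 0.0 g).
Greedy by cheapest-per-g is optimal for a single linear constraint, so the minimum cost is $9.80.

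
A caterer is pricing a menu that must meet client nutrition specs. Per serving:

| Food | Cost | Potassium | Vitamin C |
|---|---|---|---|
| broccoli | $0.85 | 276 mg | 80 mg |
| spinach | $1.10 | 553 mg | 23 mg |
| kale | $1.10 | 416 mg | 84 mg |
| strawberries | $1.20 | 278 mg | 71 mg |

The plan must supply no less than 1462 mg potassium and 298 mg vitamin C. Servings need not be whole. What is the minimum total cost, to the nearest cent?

A basic optimal solution has at most two foods positive. Try each food alone and each pair with both targets met exactly.
broccoli only: max(1462/276, 298/80) = 5.297 servings → $4.50.
spinach only: max(1462/553, 298/23) = 12.96 servings → $14.25.
kale only: max(1462/416, 298/84) = 3.548 servings → $3.90.
strawberries only: max(1462/278, 298/71) = 5.259 servings → $6.31.
broccoli + spinach with both tight: 3.462 servings and 0.9161 servings → $3.95.
broccoli + kale with both tight: 0.1149 servings and 3.438 servings → $3.88.
broccoli + strawberries: intersection lies outside the first quadrant.
spinach + kale: the both-tight solution has a negative serving — not a feasible corner.
spinach + strawberries with both tight: 0.6376 servings and 3.991 servings → $5.49.
kale + strawberries with both tight: 3.389 servings and 0.1876 servings → $3.95.
So the least-cost plan costs $3.88.

$3.88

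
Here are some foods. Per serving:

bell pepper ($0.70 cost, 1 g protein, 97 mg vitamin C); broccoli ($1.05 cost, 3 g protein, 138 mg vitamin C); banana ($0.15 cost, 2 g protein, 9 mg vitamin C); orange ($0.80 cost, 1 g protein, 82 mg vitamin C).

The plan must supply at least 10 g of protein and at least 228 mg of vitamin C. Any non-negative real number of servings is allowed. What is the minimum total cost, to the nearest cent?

$1.96

For a min-cost LP with two ≥-constraints, a basic feasible solution has at most two positive variables.
bell pepper only: max(10/1, 228/97) = 10 servings → $7.00.
broccoli only: max(10/3, 228/138) = 3.333 servings → $3.50.
banana only: max(10/2, 228/9) = 25.33 servings → $3.80.
orange only: max(10/1, 228/82) = 10 servings → $8.00.
bell pepper + broccoli: intersection lies outside the first quadrant.
bell pepper + banana with both tight: 1.978 servings and 4.011 servings → $1.99.
bell pepper + orange: intersection lies outside the first quadrant.
broccoli + banana with both tight: 1.47 servings and 2.795 servings → $1.96.
broccoli + orange: intersection lies outside the first quadrant.
banana + orange with both tight: 3.819 servings and 2.361 servings → $2.46.
The minimum over all feasible corners is $1.96.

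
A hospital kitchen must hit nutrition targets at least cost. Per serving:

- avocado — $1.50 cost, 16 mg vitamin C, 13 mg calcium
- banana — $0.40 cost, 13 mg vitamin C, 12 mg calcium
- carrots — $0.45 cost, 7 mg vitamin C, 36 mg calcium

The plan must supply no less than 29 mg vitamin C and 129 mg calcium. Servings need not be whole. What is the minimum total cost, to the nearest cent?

$1.70

For a min-cost LP with two ≥-constraints, a basic feasible solution has at most two positive variables.
avocado only: max(29/16, 129/13) = 9.923 servings → $14.88.
banana only: max(29/13, 129/12) = 10.75 servings → $4.30.
carrots only: max(29/7, 129/36) = 4.143 servings → $1.86.
avocado + banana: intersection lies outside the first quadrant.
avocado + carrots with both tight: 0.2907 servings and 3.478 servings → $2.00.
banana + carrots with both tight: 0.3672 servings and 3.461 servings → $1.70.
The minimum over all feasible corners is $1.70.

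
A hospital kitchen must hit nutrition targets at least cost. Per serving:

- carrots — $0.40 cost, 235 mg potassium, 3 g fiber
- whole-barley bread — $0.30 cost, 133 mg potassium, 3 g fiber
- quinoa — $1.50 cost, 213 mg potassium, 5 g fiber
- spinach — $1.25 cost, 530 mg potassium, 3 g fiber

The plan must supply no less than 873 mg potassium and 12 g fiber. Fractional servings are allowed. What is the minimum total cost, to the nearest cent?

$1.53

With two linear requirements the optimum uses one or two foods; enumerate the corners.
carrots only: max(873/235, 12/3) = 4 servings → $1.60.
whole-barley bread only: max(873/133, 12/3) = 6.564 servings → $1.97.
quinoa only: max(873/213, 12/5) = 4.099 servings → $6.15.
spinach only: max(873/530, 12/3) = 4 servings → $5.00.
carrots + whole-barley bread with both tight: 3.343 servings and 0.6569 servings → $1.53.
carrots + quinoa with both tight: 3.375 servings and 0.375 servings → $1.91.
carrots + spinach: the both-tight solution has a negative serving — not a feasible corner.
whole-barley bread + quinoa: intersection lies outside the first quadrant.
whole-barley bread + spinach with both tight: 3.141 servings and 0.8589 servings → $2.02.
quinoa + spinach with both tight: 1.86 servings and 0.8996 servings → $3.91.
Cheapest feasible corner: $1.53.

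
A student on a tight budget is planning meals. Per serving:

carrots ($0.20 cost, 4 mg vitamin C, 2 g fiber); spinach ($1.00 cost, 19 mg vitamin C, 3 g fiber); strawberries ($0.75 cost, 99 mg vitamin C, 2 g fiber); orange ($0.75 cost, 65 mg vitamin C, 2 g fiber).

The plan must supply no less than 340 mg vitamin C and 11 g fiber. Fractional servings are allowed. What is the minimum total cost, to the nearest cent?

$2.94

An LP optimum is at a vertex; with two nutrient constraints at most two foods are used. Check each candidate.
carrots only: max(340/4, 11/2) = 85 servings → $17.00.
spinach only: max(340/19, 11/3) = 17.89 servings → $17.89.
strawberries only: max(340/99, 11/2) = 5.5 servings → $4.12.
orange only: max(340/65, 11/2) = 5.5 servings → $4.12.
carrots + spinach: intersection lies outside the first quadrant.
carrots + strawberries with both tight: 2.153 servings and 3.347 servings → $2.94.
carrots + orange with both tight: 0.2869 servings and 5.213 servings → $3.97.
spinach + strawberries with both tight: 1.579 servings and 3.131 servings → $3.93.
spinach + orange with both tight: 0.2229 servings and 5.166 servings → $4.10.
strawberries + orange: intersection lies outside the first quadrant.
Cheapest feasible corner: $2.94.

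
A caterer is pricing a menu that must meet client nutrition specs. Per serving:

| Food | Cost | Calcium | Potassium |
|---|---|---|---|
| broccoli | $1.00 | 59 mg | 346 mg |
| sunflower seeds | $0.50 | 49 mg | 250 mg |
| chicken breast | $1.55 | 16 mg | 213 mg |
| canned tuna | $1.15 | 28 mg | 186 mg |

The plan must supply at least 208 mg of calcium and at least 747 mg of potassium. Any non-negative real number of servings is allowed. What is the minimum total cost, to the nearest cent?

$2.12

broccoli only: max(208/59, 747/346) = 3.525 servings → $3.53.
sunflower seeds only: max(208/49, 747/250) = 4.245 servings → $2.12.
chicken breast only: max(208/16, 747/213) = 13 servings → $20.15.
canned tuna only: max(208/28, 747/186) = 7.429 servings → $8.54.
broccoli + sunflower seeds: the both-tight solution has a negative serving — not a feasible corner.
broccoli + chicken breast with both targets exact would need a negative amount; discard.
broccoli + canned tuna: intersection lies outside the first quadrant.
sunflower seeds + chicken breast: the both-tight solution has a negative serving — not a feasible corner.
sunflower seeds + canned tuna: intersection lies outside the first quadrant.
chicken breast + canned tuna with both targets exact would need a negative amount; discard.
The minimum over all feasible corners is $2.12.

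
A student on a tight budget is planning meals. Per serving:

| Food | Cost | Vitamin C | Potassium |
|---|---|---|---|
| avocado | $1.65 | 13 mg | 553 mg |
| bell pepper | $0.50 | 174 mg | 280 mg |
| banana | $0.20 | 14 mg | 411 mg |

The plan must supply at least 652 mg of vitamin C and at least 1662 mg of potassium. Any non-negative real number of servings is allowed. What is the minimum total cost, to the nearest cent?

$2.13

Two binding constraints pin down two serving amounts, so the optimal mix uses at most two foods. The candidates are each food alone (scaled to the tighter of vitamin C/potassium) and each pair with both constraints tight.
avocado only: max(652/13, 1662/553) = 50.15 servings → $82.75.
bell pepper only: max(652/174, 1662/280) = 5.936 servings → $2.97.
banana only: max(652/14, 1662/411) = 46.57 servings → $9.31.
avocado + bell pepper with both tight: 1.152 servings and 3.661 servings → $3.73.
avocado + banana: intersection lies outside the first quadrant.
bell pepper + banana with both tight: 3.62 servings and 1.577 servings → $2.13.
Cheapest feasible corner: $2.13.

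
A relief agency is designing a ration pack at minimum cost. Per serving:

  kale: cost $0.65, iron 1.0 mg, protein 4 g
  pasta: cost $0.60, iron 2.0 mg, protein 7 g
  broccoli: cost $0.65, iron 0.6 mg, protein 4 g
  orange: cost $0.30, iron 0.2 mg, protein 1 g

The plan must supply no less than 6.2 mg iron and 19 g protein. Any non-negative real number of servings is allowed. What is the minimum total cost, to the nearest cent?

For a min-cost LP with two ≥-constraints, a basic feasible solution has at most two positive variables.
kale only: max(6.2/1.0, 19/4) = 6.2 servings → $4.03.
pasta only: max(6.2/2.0, 19/7) = 3.1 servings → $1.86.
broccoli only: max(6.2/0.6, 19/4) = 10.33 servings → $6.72.
orange only: max(6.2/0.2, 19/1) = 31 servings → $9.30.
kale + pasta with both targets exact would need a negative amount; discard.
kale + broccoli with both targets exact would need a negative amount; discard.
kale + orange: the both-tight solution has a negative serving — not a feasible corner.
pasta + broccoli with both targets exact would need a negative amount; discard.
pasta + orange: the both-tight solution has a negative serving — not a feasible corner.
broccoli + orange with both targets exact would need a negative amount; discard.
Cheapest feasible corner: $1.86.

$1.86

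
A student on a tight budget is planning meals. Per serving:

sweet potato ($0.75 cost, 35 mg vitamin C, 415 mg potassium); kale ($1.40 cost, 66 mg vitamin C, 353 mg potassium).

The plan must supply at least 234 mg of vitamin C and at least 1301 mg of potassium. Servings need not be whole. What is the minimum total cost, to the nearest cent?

At the optimum either one food covers both requirements or two foods hit both targets exactly; no other combination can be cheaper.
sweet potato only: max(234/35, 1301/415) = 6.686 servings → $5.01.
kale only: max(234/66, 1301/353) = 3.686 servings → $5.16.
sweet potato + kale with both tight: 0.2171 servings and 3.43 servings → $4.97.
So the least-cost plan costs $4.97.

$4.97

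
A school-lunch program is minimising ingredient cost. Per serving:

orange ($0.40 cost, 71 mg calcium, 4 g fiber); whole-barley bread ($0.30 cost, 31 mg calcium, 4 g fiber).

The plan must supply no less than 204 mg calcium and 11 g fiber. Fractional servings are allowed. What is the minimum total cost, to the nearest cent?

$1.15

orange only: max(204/71, 11/4) = 2.873 servings → $1.15.
whole-barley bread only: max(204/31, 11/4) = 6.581 servings → $1.97.
orange + whole-barley bread: intersection lies outside the first quadrant.
Cheapest feasible corner: $1.15.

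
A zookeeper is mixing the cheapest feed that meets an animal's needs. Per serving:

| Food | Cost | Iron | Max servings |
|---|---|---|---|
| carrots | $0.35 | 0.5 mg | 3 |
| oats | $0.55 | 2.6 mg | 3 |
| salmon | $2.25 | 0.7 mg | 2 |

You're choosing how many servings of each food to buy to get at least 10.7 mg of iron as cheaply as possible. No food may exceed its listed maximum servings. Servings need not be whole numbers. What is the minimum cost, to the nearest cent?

Cost per mg of iron: oats $0.2115, carrots $0.7000, salmon $3.2143.
Take 3 servings of oats: +7.8 mg iron for $1.65 (total $1.65, still need 2.9 mg).
Take 3 servings of carrots: +1.5 mg iron for $1.05 (total $2.70, still need 1.4 mg).
Take 2 servings of salmon: +1.4 mg iron for $4.50 (total $7.20, still need 0.0 mg).
Greedy by cheapest-per-mg is optimal for a single linear constraint, so the minimum cost is $7.20.

$7.20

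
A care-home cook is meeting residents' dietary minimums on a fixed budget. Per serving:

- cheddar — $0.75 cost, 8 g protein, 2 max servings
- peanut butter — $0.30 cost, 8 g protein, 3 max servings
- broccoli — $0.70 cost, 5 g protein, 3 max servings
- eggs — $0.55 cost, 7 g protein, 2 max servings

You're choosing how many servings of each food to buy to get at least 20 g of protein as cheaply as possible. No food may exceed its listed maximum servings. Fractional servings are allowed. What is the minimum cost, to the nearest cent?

Cost per g of protein: peanut butter $0.0375, eggs $0.0786, cheddar $0.0938, broccoli $0.1400.
Take 2.5 servings of peanut butter: +20.0 g protein for $0.75 (total $0.75, still need 0.0 g).
Greedy by cheapest-per-g is optimal for a single linear constraint, so the minimum cost is $0.75.

$0.75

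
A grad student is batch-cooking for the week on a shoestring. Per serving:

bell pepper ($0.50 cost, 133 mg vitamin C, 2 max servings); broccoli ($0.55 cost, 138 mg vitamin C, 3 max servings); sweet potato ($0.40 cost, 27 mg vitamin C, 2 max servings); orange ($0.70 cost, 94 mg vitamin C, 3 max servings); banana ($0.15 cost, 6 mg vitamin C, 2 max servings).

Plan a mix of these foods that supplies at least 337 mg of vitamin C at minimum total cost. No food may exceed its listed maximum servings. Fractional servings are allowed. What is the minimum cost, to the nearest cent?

Cost per mg of vitamin C: bell pepper $0.0038, broccoli $0.0040, orange $0.0074, sweet potato $0.0148, banana $0.0250.
Take 2 servings of bell pepper: +266.0 mg vitamin C for $1.00 (total $1.00, still need 71.0 mg).
Take 0.5145 servings of broccoli: +71.0 mg vitamin C for $0.28 (total $1.28, still need 0.0 mg).
Greedy by cheapest-per-mg is optimal for a single linear constraint, so the minimum cost is $1.28.

$1.28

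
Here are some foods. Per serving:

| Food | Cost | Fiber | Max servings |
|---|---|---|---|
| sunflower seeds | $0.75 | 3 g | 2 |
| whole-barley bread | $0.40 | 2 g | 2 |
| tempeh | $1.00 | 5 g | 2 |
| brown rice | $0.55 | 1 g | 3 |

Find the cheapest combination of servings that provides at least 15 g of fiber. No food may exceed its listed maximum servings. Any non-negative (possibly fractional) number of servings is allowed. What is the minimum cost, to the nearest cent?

Cost per g of fiber: whole-barley bread $0.2000, tempeh $0.2000, sunflower seeds $0.2500, brown rice $0.5500.
Take 2 servings of whole-barley bread: +4.0 g fiber for $0.80 (total $0.80, still need 11.0 g).
Take 2 servings of tempeh: +10.0 g fiber for $2.00 (total $2.80, still need 1.0 g).
Take 0.3333 servings of sunflower seeds: +1.0 g fiber for $0.25 (total $3.05, still need 0.0 g).
Greedy by cheapest-per-g is optimal for a single linear constraint, so the minimum cost is $3.05.

$3.05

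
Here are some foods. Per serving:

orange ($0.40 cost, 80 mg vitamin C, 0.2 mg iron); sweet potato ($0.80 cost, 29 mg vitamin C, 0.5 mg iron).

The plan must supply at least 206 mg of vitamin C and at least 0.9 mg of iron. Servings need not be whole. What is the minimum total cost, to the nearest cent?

$1.62

A basic optimal solution has at most two foods positive. Try each food alone and each pair with both targets met exactly.
orange only: max(206/80, 0.9/0.2) = 4.5 servings → $1.80.
sweet potato only: max(206/29, 0.9/0.5) = 7.103 servings → $5.68.
orange + sweet potato with both tight: 2.249 servings and 0.9006 servings → $1.62.
The minimum over all feasible corners is $1.62.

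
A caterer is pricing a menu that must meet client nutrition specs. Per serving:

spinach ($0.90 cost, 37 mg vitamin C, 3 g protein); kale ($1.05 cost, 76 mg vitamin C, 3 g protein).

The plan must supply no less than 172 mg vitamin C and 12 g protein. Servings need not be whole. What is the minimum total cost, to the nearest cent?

spinach only: max(172/37, 12/3) = 4.649 servings → $4.18.
kale only: max(172/76, 12/3) = 4 servings → $4.20.
spinach + kale with both tight: 3.385 servings and 0.6154 servings → $3.69.
So the least-cost plan costs $3.69.

$3.69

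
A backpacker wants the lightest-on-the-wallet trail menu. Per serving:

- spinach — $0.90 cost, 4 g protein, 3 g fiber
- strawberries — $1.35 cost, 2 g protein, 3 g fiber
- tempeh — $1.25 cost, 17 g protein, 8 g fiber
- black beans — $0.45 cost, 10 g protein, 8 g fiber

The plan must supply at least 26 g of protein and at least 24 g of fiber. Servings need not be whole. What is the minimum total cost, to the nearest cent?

Minimising a linear cost over {protein ≥ 26, fiber ≥ 24, servings ≥ 0} — the optimum is at a vertex, using one or two foods.
spinach only: max(26/4, 24/3) = 8 servings → $7.20.
strawberries only: max(26/2, 24/3) = 13 servings → $17.55.
tempeh only: max(26/17, 24/8) = 3 servings → $3.75.
black beans only: max(26/10, 24/8) = 3 servings → $1.35.
spinach + strawberries with both tight: 5 servings and 3 servings → $8.55.
spinach + tempeh with both targets exact would need a negative amount; discard.
spinach + black beans: intersection lies outside the first quadrant.
strawberries + tempeh with both tight: 5.714 servings and 0.8571 servings → $8.79.
strawberries + black beans with both tight: 2.286 servings and 2.143 servings → $4.05.
tempeh + black beans: the both-tight solution has a negative serving — not a feasible corner.
The minimum over all feasible corners is $1.35.

$1.35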